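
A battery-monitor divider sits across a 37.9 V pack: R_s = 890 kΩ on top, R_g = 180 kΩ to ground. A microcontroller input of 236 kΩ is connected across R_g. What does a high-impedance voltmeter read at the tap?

The load sits in parallel with R_g: R_g‖R_L = (180 × 236) / (180 + 236) = 102.1 kΩ.
V_out = 37.9 × 102.1 / (890 + 102.1) = 37.9 × 102.1/992.1 = 3.90 V.

V_out ≈ 3.90 V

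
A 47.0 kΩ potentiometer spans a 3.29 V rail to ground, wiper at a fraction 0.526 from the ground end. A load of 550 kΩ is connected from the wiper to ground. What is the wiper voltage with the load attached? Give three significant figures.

V ≈ 1.69 V

The wiper splits the pot into (1−α)R = 22.28 kΩ above and αR = 24.72 kΩ below.
Lower section ‖ load = 23.66 kΩ.
V_wiper = 3.29 × 23.66/(22.28 + 23.66) = 1.69 V.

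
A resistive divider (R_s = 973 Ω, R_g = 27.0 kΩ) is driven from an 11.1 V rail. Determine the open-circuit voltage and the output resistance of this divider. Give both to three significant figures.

V_th = 10.7 V, R_th = 939 Ω

V_th is the open-circuit tap voltage: 11.1 × 27000/(973 + 27000) = 10.7 V.
With the supply zeroed, R_s and R_g appear in parallel from the tap: R_th = R_s‖R_g = (973 × 27000)/27970 = 939 Ω.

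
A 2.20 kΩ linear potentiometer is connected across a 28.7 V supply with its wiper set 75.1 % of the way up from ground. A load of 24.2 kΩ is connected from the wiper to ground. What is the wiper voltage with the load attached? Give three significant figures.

V ≈ 21.2 V

The wiper splits the pot into (1−α)R = 547.8 Ω above and αR = 1652 Ω below.
Lower section ‖ load = 1547 Ω.
V_wiper = 28.7 × 1547/(547.8 + 1547) = 21.2 V.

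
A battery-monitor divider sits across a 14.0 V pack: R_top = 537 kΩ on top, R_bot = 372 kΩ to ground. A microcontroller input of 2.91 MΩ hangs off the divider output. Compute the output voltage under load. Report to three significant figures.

The load sits in parallel with R_bot: R_bot‖R_L = (372 × 2910) / (372 + 2910) = 329.8 kΩ.
V_out = 14.0 × 329.8 / (537 + 329.8) = 14.0 × 329.8/866.8 = 5.33 V.

V_out ≈ 5.33 V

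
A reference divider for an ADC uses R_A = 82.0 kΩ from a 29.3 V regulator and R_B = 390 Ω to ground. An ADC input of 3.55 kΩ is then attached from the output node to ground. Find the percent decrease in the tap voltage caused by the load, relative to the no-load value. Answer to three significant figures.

9.86 %

The divider's output (Thévenin) resistance is R_A‖R_B = 388.2 Ω.
Fractional drop under load = R_th/(R_th + R_L) = 388.2 / (388.2 + 3550) = 0.09856.
So the output falls by 9.86 %.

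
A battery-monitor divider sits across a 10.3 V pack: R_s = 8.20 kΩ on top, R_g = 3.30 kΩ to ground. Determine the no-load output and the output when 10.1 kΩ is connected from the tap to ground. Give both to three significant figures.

Open-circuit: V = 10.3 × 3.30/(8.20 + 3.30) = 2.96 V.
With the load, R_g becomes R_g‖R_L = 2.487 kΩ, so V = 10.3 × 2.487/10.69 = 2.40 V.

Unloaded: 2.96 V; loaded: 2.40 V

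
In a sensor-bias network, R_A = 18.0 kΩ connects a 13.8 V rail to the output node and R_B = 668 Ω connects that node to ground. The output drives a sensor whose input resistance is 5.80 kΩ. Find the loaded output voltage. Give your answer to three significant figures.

The load sits in parallel with R_B: R_B‖R_L = (668 × 5800) / (668 + 5800) = 599.0 Ω.
V_out = 13.8 × 599.0 / (18000 + 599.0) = 13.8 × 599.0/18600 = 0.444 V.

V_out ≈ 0.444 V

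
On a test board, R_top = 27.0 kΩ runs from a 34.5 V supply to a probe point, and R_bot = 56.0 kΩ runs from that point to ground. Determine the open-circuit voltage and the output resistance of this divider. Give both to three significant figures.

V_th = 23.3 V, R_th = 18.2 kΩ

V_th is the open-circuit tap voltage: 34.5 × 56.0/(27.0 + 56.0) = 23.3 V.
With the supply zeroed, R_top and R_bot appear in parallel from the tap: R_th = R_top‖R_bot = (27.0 × 56.0)/83.00 = 18.2 kΩ.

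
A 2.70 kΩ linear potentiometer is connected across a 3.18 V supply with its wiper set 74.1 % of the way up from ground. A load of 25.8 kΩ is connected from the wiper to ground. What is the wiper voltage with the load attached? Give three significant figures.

V ≈ 2.31 V

The wiper splits the pot into (1−α)R = 699.3 Ω above and αR = 2001 Ω below.
Lower section ‖ load = 1857 Ω.
V_wiper = 3.18 × 1857/(699.3 + 1857) = 2.31 V.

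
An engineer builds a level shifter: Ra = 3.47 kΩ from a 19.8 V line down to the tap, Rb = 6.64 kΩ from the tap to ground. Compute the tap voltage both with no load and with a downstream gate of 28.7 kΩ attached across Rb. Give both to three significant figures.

Unloaded: 13.0 V; loaded: 12.0 V

Open-circuit: V = 19.8 × 6.64/(3.47 + 6.64) = 13.0 V.
With the load, Rb becomes Rb‖R_L = 5.392 kΩ, so V = 19.8 × 5.392/8.862 = 12.0 V.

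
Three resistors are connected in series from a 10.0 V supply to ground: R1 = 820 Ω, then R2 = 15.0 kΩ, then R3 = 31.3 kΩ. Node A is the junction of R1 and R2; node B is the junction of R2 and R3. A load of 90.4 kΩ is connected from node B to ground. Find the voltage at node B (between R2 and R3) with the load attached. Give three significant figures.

At node B, R3 is in parallel with the load: R3‖R_L = 23250 Ω.
Below node A the resistance is R2 + (R3‖R_L) = 38250 Ω, so V_A = 10.0 × 38250/39070 = 9.790 V.
Then V_B = V_A × (R3‖R_L)/(R2 + R3‖R_L) = 9.790 × 23250/38250 = 5.95 V.

V ≈ 5.95 V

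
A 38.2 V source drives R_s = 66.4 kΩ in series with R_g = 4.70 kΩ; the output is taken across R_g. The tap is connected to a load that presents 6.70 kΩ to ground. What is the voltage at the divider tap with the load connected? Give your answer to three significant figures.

V_out ≈ 1.53 V

The load sits in parallel with R_g: R_g‖R_L = (4.70 × 6.70) / (4.70 + 6.70) = 2.762 kΩ.
V_out = 38.2 × 2.762 / (66.4 + 2.762) = 38.2 × 2.762/69.16 = 1.53 V.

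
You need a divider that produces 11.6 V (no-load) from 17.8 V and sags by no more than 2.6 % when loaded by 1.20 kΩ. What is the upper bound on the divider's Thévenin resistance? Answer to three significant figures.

Loading drop = R_th/(R_th + R_L) ≤ 0.0260, so R_th ≤ R_L · ε/(1−ε) = 1.20 kΩ × 0.0260/0.9740 = 32.0 Ω.

R_th ≤ 32.0 Ω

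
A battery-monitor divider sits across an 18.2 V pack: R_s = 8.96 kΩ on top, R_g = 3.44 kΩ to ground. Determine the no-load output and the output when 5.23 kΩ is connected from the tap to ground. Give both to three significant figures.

Open-circuit: V = 18.2 × 3.44/(8.96 + 3.44) = 5.05 V.
With the load, R_g becomes R_g‖R_L = 2.075 kΩ, so V = 18.2 × 2.075/11.04 = 3.42 V.

Unloaded: 5.05 V; loaded: 3.42 V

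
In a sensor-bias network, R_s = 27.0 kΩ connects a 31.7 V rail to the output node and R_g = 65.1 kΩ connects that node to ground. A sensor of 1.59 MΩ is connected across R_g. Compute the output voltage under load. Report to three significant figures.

The load sits in parallel with R_g: R_g‖R_L = (65.1 × 1590) / (65.1 + 1590) = 62.54 kΩ.
V_out = 31.7 × 62.54 / (27.0 + 62.54) = 31.7 × 62.54/89.54 = 22.1 V.

V_out ≈ 22.1 V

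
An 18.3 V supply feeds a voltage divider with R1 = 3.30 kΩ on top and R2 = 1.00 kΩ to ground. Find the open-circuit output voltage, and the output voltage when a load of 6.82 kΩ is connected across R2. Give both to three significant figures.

Unloaded: 4.26 V; loaded: 3.83 V

Open-circuit: V = 18.3 × 1.00/(3.30 + 1.00) = 4.26 V.
With the load, R2 becomes R2‖R_L = 0.8721 kΩ, so V = 18.3 × 0.8721/4.172 = 3.83 V.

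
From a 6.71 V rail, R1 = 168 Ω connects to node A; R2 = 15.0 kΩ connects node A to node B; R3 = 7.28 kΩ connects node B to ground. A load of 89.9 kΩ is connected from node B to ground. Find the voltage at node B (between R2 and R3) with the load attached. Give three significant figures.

V ≈ 2.06 V

At node B, R3 is in parallel with the load: R3‖R_L = 6735 Ω.
Below node A the resistance is R2 + (R3‖R_L) = 21730 Ω, so V_A = 6.71 × 21730/21900 = 6.659 V.
Then V_B = V_A × (R3‖R_L)/(R2 + R3‖R_L) = 6.659 × 6735/21730 = 2.06 V.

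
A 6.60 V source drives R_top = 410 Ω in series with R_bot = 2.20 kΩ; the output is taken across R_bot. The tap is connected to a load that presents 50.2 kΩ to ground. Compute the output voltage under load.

V_out ≈ 5.53 V

The load sits in parallel with R_bot: R_bot‖R_L = (2200 × 50200) / (2200 + 50200) = 2108 Ω.
V_out = 6.60 × 2108 / (410 + 2108) = 6.60 × 2108/2518 = 5.53 V.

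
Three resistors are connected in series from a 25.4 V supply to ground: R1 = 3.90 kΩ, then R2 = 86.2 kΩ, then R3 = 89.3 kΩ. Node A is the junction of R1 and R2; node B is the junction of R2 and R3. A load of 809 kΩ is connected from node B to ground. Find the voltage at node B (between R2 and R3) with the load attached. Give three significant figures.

V ≈ 12.0 V

At node B, R3 is in parallel with the load: R3‖R_L = 80.42 kΩ.
Below node A the resistance is R2 + (R3‖R_L) = 166.6 kΩ, so V_A = 25.4 × 166.6/170.5 = 24.82 V.
Then V_B = V_A × (R3‖R_L)/(R2 + R3‖R_L) = 24.82 × 80.42/166.6 = 12.0 V.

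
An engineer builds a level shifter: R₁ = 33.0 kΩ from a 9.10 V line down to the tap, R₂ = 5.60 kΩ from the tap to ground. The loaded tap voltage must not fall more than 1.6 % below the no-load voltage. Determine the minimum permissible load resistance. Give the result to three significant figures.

R_L(min) ≈ 294 kΩ

Output resistance R_th = R₁‖R₂ = (33.0 × 5.60)/38.60 = 4.788 kΩ.
The fractional drop is R_th/(R_th + R_L); requiring this ≤ 0.0160 gives R_L ≥ R_th(1/0.0160 − 1) = 4.788 × 61.50 = 294 kΩ.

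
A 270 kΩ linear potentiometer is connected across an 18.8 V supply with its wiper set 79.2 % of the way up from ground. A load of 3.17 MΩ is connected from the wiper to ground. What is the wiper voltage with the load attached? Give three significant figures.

The wiper splits the pot into (1−α)R = 56.16 kΩ above and αR = 213.8 kΩ below.
Lower section ‖ load = 200.3 kΩ.
V_wiper = 18.8 × 200.3/(56.16 + 200.3) = 14.7 V.

V ≈ 14.7 V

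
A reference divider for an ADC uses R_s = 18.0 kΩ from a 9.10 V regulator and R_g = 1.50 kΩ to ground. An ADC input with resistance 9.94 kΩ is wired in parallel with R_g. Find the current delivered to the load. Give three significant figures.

R_g‖R_L = 1.303 kΩ; V_out = 9.10 × 1.303/19.30 = 0.6144 V.
I_L = V_out / R_L = 0.6144 / 9.94 kΩ = 0.0618 mA.

I_L ≈ 0.0618 mA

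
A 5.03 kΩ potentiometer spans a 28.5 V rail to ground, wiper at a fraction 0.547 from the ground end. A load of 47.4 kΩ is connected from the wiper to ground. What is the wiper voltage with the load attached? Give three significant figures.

V ≈ 15.2 V

The wiper splits the pot into (1−α)R = 2.279 kΩ above and αR = 2.751 kΩ below.
Lower section ‖ load = 2.600 kΩ.
V_wiper = 28.5 × 2.600/(2.279 + 2.600) = 15.2 V.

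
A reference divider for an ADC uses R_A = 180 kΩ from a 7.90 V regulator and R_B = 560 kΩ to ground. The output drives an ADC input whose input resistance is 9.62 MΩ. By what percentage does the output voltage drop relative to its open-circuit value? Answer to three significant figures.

1.40 %

The divider's output (Thévenin) resistance is R_A‖R_B = 136.2 kΩ.
Fractional drop under load = R_th/(R_th + R_L) = 136.2 / (136.2 + 9620) = 0.01396.
So the output falls by 1.40 %.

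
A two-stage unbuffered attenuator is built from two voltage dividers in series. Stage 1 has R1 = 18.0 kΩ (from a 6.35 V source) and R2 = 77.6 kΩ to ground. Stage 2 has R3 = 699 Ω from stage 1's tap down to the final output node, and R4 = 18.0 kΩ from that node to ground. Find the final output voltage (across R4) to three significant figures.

V_out ≈ 2.79 V

Stage 2 presents R3+R4 = 18700 Ω as a load on stage 1's tap.
Stage 1's lower leg becomes R2‖(R3+R4) = 15070 Ω, so V_mid = 6.35 × 15070/33070 = 2.893 V.
Stage 2 is itself unloaded: V_out = V_mid × R4/(R3+R4) = 2.893 × 18000/18700 = 2.79 V.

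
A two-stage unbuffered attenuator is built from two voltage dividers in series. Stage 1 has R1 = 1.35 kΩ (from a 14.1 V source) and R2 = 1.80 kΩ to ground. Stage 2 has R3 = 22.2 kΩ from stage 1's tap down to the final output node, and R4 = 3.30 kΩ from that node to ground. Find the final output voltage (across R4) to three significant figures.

V_out ≈ 1.01 V

Stage 2 presents R3+R4 = 25.50 kΩ as a load on stage 1's tap.
Stage 1's lower leg becomes R2‖(R3+R4) = 1.681 kΩ, so V_mid = 14.1 × 1.681/3.031 = 7.821 V.
Stage 2 is itself unloaded: V_out = V_mid × R4/(R3+R4) = 7.821 × 3.30/25.50 = 1.01 V.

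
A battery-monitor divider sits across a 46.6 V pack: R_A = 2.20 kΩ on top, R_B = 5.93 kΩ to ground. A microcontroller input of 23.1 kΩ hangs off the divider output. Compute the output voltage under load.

The load sits in parallel with R_B: R_B‖R_L = (5.93 × 23.1) / (5.93 + 23.1) = 4.719 kΩ.
V_out = 46.6 × 4.719 / (2.20 + 4.719) = 46.6 × 4.719/6.919 = 31.8 V.

V_out ≈ 31.8 V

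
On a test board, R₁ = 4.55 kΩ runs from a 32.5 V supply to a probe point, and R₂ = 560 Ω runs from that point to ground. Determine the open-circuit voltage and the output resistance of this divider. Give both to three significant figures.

V_th = 3.56 V, R_th = 499 Ω

V_th is the open-circuit tap voltage: 32.5 × 560/(4550 + 560) = 3.56 V.
With the supply zeroed, R₁ and R₂ appear in parallel from the tap: R_th = R₁‖R₂ = (4550 × 560)/5110 = 499 Ω.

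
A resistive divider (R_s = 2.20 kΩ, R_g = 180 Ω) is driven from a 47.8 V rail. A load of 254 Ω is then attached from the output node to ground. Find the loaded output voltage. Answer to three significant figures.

V_out ≈ 2.18 V

The load sits in parallel with R_g: R_g‖R_L = (180 × 254) / (180 + 254) = 105.3 Ω.
V_out = 47.8 × 105.3 / (2200 + 105.3) = 47.8 × 105.3/2305 = 2.18 V.
(Unloaded it would have been 3.62 V.)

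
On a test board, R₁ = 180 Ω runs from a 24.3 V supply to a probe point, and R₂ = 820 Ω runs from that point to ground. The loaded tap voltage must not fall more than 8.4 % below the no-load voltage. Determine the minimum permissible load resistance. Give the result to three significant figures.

Output resistance R_th = R₁‖R₂ = (180 × 820)/1000 = 147.6 Ω.
The fractional drop is R_th/(R_th + R_L); requiring this ≤ 0.0840 gives R_L ≥ R_th(1/0.0840 − 1) = 147.6 × 10.90 = 1.61 kΩ.

R_L(min) ≈ 1.61 kΩ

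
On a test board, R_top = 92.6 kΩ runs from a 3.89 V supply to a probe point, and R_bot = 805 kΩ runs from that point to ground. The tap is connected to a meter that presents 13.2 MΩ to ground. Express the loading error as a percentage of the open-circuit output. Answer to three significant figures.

The divider's output (Thévenin) resistance is R_top‖R_bot = 83.05 kΩ.
Fractional drop under load = R_th/(R_th + R_L) = 83.05 / (83.05 + 13200) = 0.006252.
So the output falls by 0.625 %.

0.625 %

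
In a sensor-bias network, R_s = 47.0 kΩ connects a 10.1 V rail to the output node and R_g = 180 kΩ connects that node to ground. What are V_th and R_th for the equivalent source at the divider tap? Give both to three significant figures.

V_th is the open-circuit tap voltage: 10.1 × 180/(47.0 + 180) = 8.01 V.
With the supply zeroed, R_s and R_g appear in parallel from the tap: R_th = R_s‖R_g = (47.0 × 180)/227.0 = 37.3 kΩ.

V_th = 8.01 V, R_th = 37.3 kΩ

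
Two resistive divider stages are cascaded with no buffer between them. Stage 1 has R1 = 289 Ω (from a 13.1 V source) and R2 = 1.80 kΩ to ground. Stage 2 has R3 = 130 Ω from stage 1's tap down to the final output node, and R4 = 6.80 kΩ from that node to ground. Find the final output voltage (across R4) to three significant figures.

V_out ≈ 10.7 V

Stage 2 presents R3+R4 = 6930 Ω as a load on stage 1's tap.
Stage 1's lower leg becomes R2‖(R3+R4) = 1429 Ω, so V_mid = 13.1 × 1429/1718 = 10.90 V.
Stage 2 is itself unloaded: V_out = V_mid × R4/(R3+R4) = 10.90 × 6800/6930 = 10.7 V.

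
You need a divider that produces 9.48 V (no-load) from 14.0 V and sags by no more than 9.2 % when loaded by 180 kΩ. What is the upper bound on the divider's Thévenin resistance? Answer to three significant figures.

Loading drop = R_th/(R_th + R_L) ≤ 0.0920, so R_th ≤ R_L · ε/(1−ε) = 180 kΩ × 0.0920/0.9080 = 18.2 kΩ.
(Any R1, R2 with R2/(R1+R2) = 0.677 and R1‖R2 ≤ 18.2 kΩ will meet the spec.)

R_th ≤ 18.2 kΩ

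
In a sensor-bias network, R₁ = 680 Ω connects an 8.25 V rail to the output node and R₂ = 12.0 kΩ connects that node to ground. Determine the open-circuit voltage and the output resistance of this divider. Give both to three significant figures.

V_th is the open-circuit tap voltage: 8.25 × 12000/(680 + 12000) = 7.81 V.
With the supply zeroed, R₁ and R₂ appear in parallel from the tap: R_th = R₁‖R₂ = (680 × 12000)/12680 = 644 Ω.

V_th = 7.81 V, R_th = 644 Ω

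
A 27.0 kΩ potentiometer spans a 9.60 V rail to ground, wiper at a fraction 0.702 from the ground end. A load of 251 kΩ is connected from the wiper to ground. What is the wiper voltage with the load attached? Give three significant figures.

V ≈ 6.59 V

The wiper splits the pot into (1−α)R = 8.046 kΩ above and αR = 18.95 kΩ below.
Lower section ‖ load = 17.62 kΩ.
V_wiper = 9.60 × 17.62/(8.046 + 17.62) = 6.59 V.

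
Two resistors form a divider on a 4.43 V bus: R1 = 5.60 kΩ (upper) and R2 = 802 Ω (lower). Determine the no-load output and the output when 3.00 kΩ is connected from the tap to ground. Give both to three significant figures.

Open-circuit: V = 4.43 × 802/(5600 + 802) = 0.555 V.
With the load, R2 becomes R2‖R_L = 632.8 Ω, so V = 4.43 × 632.8/6233 = 0.450 V.

Unloaded: 0.555 V; loaded: 0.450 V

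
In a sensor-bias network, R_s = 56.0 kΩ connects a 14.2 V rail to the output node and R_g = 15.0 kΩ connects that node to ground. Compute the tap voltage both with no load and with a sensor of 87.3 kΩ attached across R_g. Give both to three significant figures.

Unloaded: 3.00 V; loaded: 2.64 V

Open-circuit: V = 14.2 × 15.0/(56.0 + 15.0) = 3.00 V.
With the load, R_g becomes R_g‖R_L = 12.80 kΩ, so V = 14.2 × 12.80/68.80 = 2.64 V.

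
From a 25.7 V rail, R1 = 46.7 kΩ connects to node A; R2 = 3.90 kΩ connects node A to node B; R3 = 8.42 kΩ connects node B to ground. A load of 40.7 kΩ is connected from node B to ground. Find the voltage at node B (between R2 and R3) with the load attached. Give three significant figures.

At node B, R3 is in parallel with the load: R3‖R_L = 6.977 kΩ.
Below node A the resistance is R2 + (R3‖R_L) = 10.88 kΩ, so V_A = 25.7 × 10.88/57.58 = 4.855 V.
Then V_B = V_A × (R3‖R_L)/(R2 + R3‖R_L) = 4.855 × 6.977/10.88 = 3.11 V.

V ≈ 3.11 V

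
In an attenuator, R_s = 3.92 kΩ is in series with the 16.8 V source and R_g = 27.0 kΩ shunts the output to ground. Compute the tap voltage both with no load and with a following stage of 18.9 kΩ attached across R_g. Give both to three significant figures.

Unloaded: 14.7 V; loaded: 12.4 V

Open-circuit: V = 16.8 × 27.0/(3.92 + 27.0) = 14.7 V.
With the load, R_g becomes R_g‖R_L = 11.12 kΩ, so V = 16.8 × 11.12/15.04 = 12.4 V.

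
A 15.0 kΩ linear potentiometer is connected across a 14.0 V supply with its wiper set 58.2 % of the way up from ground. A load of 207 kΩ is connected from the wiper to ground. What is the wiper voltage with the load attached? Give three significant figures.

The wiper splits the pot into (1−α)R = 6.270 kΩ above and αR = 8.730 kΩ below.
Lower section ‖ load = 8.377 kΩ.
V_wiper = 14.0 × 8.377/(6.270 + 8.377) = 8.01 V.

V ≈ 8.01 V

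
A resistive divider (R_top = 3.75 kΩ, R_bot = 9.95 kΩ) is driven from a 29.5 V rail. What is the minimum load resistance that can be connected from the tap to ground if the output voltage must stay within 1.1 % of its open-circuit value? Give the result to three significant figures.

R_L(min) ≈ 245 kΩ

Output resistance R_th = R_top‖R_bot = (3.75 × 9.95)/13.70 = 2.724 kΩ.
The fractional drop is R_th/(R_th + R_L); requiring this ≤ 0.0110 gives R_L ≥ R_th(1/0.0110 − 1) = 2.724 × 89.91 = 245 kΩ.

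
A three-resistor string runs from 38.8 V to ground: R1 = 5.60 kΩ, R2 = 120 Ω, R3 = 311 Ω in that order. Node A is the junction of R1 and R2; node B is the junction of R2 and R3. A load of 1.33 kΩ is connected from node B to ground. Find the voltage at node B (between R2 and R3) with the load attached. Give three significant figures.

At node B, R3 is in parallel with the load: R3‖R_L = 252.1 Ω.
Below node A the resistance is R2 + (R3‖R_L) = 372.1 Ω, so V_A = 38.8 × 372.1/5972 = 2.417 V.
Then V_B = V_A × (R3‖R_L)/(R2 + R3‖R_L) = 2.417 × 252.1/372.1 = 1.64 V.

V ≈ 1.64 V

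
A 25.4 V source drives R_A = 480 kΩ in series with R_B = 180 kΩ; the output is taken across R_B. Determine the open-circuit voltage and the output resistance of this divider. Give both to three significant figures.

V_th = 6.93 V, R_th = 131 kΩ

V_th is the open-circuit tap voltage: 25.4 × 180/(480 + 180) = 6.93 V.
With the supply zeroed, R_A and R_B appear in parallel from the tap: R_th = R_A‖R_B = (480 × 180)/660.0 = 131 kΩ.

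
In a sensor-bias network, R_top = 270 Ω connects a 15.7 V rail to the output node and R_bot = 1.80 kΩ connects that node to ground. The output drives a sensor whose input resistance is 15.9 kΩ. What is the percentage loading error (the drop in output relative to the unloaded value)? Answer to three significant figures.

The divider's output (Thévenin) resistance is R_top‖R_bot = 234.8 Ω.
Fractional drop under load = R_th/(R_th + R_L) = 234.8 / (234.8 + 15900) = 0.01455.
So the output falls by 1.46 %.

1.46 %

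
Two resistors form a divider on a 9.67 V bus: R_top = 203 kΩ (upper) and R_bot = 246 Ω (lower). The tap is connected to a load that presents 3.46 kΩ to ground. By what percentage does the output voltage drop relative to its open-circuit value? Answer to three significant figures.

The divider's output (Thévenin) resistance is R_top‖R_bot = 245.7 Ω.
Fractional drop under load = R_th/(R_th + R_L) = 245.7 / (245.7 + 3460) = 0.06630.
So the output falls by 6.63 %.

6.63 %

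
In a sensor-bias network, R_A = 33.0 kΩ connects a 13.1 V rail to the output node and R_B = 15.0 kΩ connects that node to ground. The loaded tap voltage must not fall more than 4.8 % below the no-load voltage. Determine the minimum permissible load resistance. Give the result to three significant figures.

R_L(min) ≈ 205 kΩ

Output resistance R_th = R_A‖R_B = (33.0 × 15.0)/48.00 = 10.31 kΩ.
The fractional drop is R_th/(R_th + R_L); requiring this ≤ 0.0480 gives R_L ≥ R_th(1/0.0480 − 1) = 10.31 × 19.83 = 205 kΩ.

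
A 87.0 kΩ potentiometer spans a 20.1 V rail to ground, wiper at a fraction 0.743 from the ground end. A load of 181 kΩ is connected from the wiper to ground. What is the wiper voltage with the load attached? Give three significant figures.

V ≈ 13.7 V

The wiper splits the pot into (1−α)R = 22.36 kΩ above and αR = 64.64 kΩ below.
Lower section ‖ load = 47.63 kΩ.
V_wiper = 20.1 × 47.63/(22.36 + 47.63) = 13.7 V.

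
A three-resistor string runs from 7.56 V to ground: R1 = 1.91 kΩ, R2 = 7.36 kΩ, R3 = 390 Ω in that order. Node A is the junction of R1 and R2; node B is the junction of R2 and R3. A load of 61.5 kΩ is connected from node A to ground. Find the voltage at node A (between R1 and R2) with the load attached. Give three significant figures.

Below node A the series string R2+R3 = 7750 Ω sits in parallel with the 61500 Ω load: 6883 Ω.
V_A = 7.56 × 6883/(1910 + 6883) = 5.92 V.

V ≈ 5.92 V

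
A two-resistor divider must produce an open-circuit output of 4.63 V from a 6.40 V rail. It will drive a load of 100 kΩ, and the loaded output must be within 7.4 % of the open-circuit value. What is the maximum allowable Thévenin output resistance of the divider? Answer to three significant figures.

R_th ≤ 7.99 kΩ

Loading drop = R_th/(R_th + R_L) ≤ 0.0740, so R_th ≤ R_L · ε/(1−ε) = 100 kΩ × 0.0740/0.9260 = 7.99 kΩ.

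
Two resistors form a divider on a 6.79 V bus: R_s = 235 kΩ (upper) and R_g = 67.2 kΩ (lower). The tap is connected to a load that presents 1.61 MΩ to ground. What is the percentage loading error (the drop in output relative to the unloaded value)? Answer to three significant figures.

3.14 %

The divider's output (Thévenin) resistance is R_s‖R_g = 52.26 kΩ.
Fractional drop under load = R_th/(R_th + R_L) = 52.26 / (52.26 + 1610) = 0.03144.
So the output falls by 3.14 %.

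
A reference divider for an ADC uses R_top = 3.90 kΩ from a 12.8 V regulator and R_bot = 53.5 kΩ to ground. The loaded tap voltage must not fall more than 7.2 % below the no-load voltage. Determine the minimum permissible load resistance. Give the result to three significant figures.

R_L(min) ≈ 46.9 kΩ

Output resistance R_th = R_top‖R_bot = (3.90 × 53.5)/57.40 = 3.635 kΩ.
The fractional drop is R_th/(R_th + R_L); requiring this ≤ 0.0720 gives R_L ≥ R_th(1/0.0720 − 1) = 3.635 × 12.89 = 46.9 kΩ.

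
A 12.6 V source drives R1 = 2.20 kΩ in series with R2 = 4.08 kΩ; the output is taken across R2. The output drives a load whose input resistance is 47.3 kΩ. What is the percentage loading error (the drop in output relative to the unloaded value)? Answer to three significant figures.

2.93 %

The divider's output (Thévenin) resistance is R1‖R2 = 1.429 kΩ.
Fractional drop under load = R_th/(R_th + R_L) = 1.429 / (1.429 + 47.3) = 0.02933.
So the output falls by 2.93 %.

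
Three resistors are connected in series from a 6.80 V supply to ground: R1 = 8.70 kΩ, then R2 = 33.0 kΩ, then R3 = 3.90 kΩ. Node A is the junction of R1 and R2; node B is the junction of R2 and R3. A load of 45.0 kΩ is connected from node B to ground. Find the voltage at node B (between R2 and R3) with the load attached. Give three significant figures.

At node B, R3 is in parallel with the load: R3‖R_L = 3.589 kΩ.
Below node A the resistance is R2 + (R3‖R_L) = 36.59 kΩ, so V_A = 6.80 × 36.59/45.29 = 5.494 V.
Then V_B = V_A × (R3‖R_L)/(R2 + R3‖R_L) = 5.494 × 3.589/36.59 = 0.539 V.

V ≈ 0.539 V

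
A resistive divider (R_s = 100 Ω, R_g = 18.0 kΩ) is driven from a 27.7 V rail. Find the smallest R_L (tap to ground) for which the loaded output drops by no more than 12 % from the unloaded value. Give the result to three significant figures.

R_L(min) ≈ 729 Ω

Output resistance R_th = R_s‖R_g = (100 × 18000)/18100 = 99.45 Ω.
The fractional drop is R_th/(R_th + R_L); requiring this ≤ 0.120 gives R_L ≥ R_th(1/0.120 − 1) = 99.45 × 7.333 = 729 Ω.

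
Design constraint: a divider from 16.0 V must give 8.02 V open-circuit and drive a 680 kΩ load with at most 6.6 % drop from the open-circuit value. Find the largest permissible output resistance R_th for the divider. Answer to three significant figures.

Loading drop = R_th/(R_th + R_L) ≤ 0.0660, so R_th ≤ R_L · ε/(1−ε) = 680 kΩ × 0.0660/0.9340 = 48.1 kΩ.

R_th ≤ 48.1 kΩ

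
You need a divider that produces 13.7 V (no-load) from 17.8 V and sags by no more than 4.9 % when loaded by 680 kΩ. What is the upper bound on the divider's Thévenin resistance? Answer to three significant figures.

R_th ≤ 35.0 kΩ

Loading drop = R_th/(R_th + R_L) ≤ 0.0490, so R_th ≤ R_L · ε/(1−ε) = 680 kΩ × 0.0490/0.9510 = 35.0 kΩ.
(Any R1, R2 with R2/(R1+R2) = 0.770 and R1‖R2 ≤ 35.0 kΩ will meet the spec.)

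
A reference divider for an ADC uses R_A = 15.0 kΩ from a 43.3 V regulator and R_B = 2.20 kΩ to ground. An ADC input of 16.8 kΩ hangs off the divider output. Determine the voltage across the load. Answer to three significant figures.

V_out ≈ 4.97 V

The load sits in parallel with R_B: R_B‖R_L = (2.20 × 16.8) / (2.20 + 16.8) = 1.945 kΩ.
V_out = 43.3 × 1.945 / (15.0 + 1.945) = 43.3 × 1.945/16.95 = 4.97 V.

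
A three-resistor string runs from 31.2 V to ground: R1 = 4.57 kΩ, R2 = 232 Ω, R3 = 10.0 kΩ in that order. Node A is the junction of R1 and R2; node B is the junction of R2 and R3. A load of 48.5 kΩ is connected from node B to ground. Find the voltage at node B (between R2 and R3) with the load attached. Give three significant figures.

At node B, R3 is in parallel with the load: R3‖R_L = 8291 Ω.
Below node A the resistance is R2 + (R3‖R_L) = 8523 Ω, so V_A = 31.2 × 8523/13090 = 20.31 V.
Then V_B = V_A × (R3‖R_L)/(R2 + R3‖R_L) = 20.31 × 8291/8523 = 19.8 V.

V ≈ 19.8 V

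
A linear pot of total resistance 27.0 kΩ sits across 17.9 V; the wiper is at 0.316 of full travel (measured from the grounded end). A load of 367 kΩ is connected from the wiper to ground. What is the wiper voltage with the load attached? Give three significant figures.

V ≈ 5.57 V

The wiper splits the pot into (1−α)R = 18.47 kΩ above and αR = 8.532 kΩ below.
Lower section ‖ load = 8.338 kΩ.
V_wiper = 17.9 × 8.338/(18.47 + 8.338) = 5.57 V.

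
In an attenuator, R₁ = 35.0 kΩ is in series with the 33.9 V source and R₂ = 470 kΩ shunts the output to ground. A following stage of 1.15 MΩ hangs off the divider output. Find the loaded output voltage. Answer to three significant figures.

V_out ≈ 30.7 V

The load sits in parallel with R₂: R₂‖R_L = (470 × 1150) / (470 + 1150) = 333.6 kΩ.
V_out = 33.9 × 333.6 / (35.0 + 333.6) = 33.9 × 333.6/368.6 = 30.7 V.
(Unloaded it would have been 31.6 V.)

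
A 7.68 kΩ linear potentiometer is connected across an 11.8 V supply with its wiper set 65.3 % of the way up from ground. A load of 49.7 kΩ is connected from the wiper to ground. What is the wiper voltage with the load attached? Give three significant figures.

The wiper splits the pot into (1−α)R = 2.665 kΩ above and αR = 5.015 kΩ below.
Lower section ‖ load = 4.555 kΩ.
V_wiper = 11.8 × 4.555/(2.665 + 4.555) = 7.44 V.

V ≈ 7.44 V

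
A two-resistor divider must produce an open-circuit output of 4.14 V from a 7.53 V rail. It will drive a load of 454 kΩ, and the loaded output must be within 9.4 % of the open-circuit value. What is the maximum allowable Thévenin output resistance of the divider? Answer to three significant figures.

R_th ≤ 47.1 kΩ

Loading drop = R_th/(R_th + R_L) ≤ 0.0940, so R_th ≤ R_L · ε/(1−ε) = 454 kΩ × 0.0940/0.9060 = 47.1 kΩ.
(Any R1, R2 with R2/(R1+R2) = 0.550 and R1‖R2 ≤ 47.1 kΩ will meet the spec.)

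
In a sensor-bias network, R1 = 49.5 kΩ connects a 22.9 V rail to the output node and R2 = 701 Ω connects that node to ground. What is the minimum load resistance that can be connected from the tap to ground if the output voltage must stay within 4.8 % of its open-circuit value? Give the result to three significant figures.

Output resistance R_th = R1‖R2 = (49500 × 701)/50200 = 691.2 Ω.
The fractional drop is R_th/(R_th + R_L); requiring this ≤ 0.0480 gives R_L ≥ R_th(1/0.0480 − 1) = 691.2 × 19.83 = 13.7 kΩ.

R_L(min) ≈ 13.7 kΩ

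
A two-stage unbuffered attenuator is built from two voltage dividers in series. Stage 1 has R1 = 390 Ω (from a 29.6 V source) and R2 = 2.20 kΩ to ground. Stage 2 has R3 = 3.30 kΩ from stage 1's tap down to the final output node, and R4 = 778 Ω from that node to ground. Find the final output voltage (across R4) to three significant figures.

V_out ≈ 4.44 V

Stage 2 presents R3+R4 = 4078 Ω as a load on stage 1's tap.
Stage 1's lower leg becomes R2‖(R3+R4) = 1429 Ω, so V_mid = 29.6 × 1429/1819 = 23.25 V.
Stage 2 is itself unloaded: V_out = V_mid × R4/(R3+R4) = 23.25 × 778/4078 = 4.44 V.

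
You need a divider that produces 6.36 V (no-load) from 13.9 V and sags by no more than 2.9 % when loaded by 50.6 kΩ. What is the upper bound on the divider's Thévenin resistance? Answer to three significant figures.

Loading drop = R_th/(R_th + R_L) ≤ 0.0290, so R_th ≤ R_L · ε/(1−ε) = 50.6 kΩ × 0.0290/0.9710 = 1.51 kΩ.

R_th ≤ 1.51 kΩ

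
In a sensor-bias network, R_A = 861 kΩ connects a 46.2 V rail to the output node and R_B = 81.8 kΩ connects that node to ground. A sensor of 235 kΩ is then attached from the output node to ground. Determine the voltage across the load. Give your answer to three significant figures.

The load sits in parallel with R_B: R_B‖R_L = (81.8 × 235) / (81.8 + 235) = 60.68 kΩ.
V_out = 46.2 × 60.68 / (861 + 60.68) = 46.2 × 60.68/921.7 = 3.04 V.

V_out ≈ 3.04 V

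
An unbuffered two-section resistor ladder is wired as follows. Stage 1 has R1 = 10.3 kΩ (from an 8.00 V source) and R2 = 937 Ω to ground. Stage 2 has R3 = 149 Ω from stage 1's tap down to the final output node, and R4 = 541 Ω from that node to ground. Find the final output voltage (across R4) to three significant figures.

V_out ≈ 0.233 V

Stage 2 presents R3+R4 = 690.0 Ω as a load on stage 1's tap.
Stage 1's lower leg becomes R2‖(R3+R4) = 397.4 Ω, so V_mid = 8.00 × 397.4/10700 = 0.2972 V.
Stage 2 is itself unloaded: V_out = V_mid × R4/(R3+R4) = 0.2972 × 541/690.0 = 0.233 V.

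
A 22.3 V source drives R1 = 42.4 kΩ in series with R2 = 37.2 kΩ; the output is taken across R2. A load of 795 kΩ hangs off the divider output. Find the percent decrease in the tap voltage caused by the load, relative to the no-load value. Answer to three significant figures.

The divider's output (Thévenin) resistance is R1‖R2 = 19.82 kΩ.
Fractional drop under load = R_th/(R_th + R_L) = 19.82 / (19.82 + 795) = 0.02432.
So the output falls by 2.43 %.

2.43 %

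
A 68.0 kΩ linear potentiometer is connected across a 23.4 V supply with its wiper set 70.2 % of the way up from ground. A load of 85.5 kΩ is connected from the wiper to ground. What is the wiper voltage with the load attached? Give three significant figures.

The wiper splits the pot into (1−α)R = 20.26 kΩ above and αR = 47.74 kΩ below.
Lower section ‖ load = 30.63 kΩ.
V_wiper = 23.4 × 30.63/(20.26 + 30.63) = 14.1 V.

V ≈ 14.1 V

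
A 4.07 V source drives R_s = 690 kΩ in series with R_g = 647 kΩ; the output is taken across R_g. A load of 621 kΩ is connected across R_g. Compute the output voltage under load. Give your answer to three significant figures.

The load sits in parallel with R_g: R_g‖R_L = (647 × 621) / (647 + 621) = 316.9 kΩ.
V_out = 4.07 × 316.9 / (690 + 316.9) = 4.07 × 316.9/1007 = 1.28 V.
(Unloaded it would have been 1.97 V.)

V_out ≈ 1.28 V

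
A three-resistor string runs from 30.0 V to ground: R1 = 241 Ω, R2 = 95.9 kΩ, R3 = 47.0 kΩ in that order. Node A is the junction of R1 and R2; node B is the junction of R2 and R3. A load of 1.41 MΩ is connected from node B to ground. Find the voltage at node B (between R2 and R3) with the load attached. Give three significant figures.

V ≈ 9.63 V

At node B, R3 is in parallel with the load: R3‖R_L = 45480 Ω.
Below node A the resistance is R2 + (R3‖R_L) = 141400 Ω, so V_A = 30.0 × 141400/141600 = 29.95 V.
Then V_B = V_A × (R3‖R_L)/(R2 + R3‖R_L) = 29.95 × 45480/141400 = 9.63 V.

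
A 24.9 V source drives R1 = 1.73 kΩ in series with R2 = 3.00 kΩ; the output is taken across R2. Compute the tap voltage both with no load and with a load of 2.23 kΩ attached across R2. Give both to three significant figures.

Unloaded: 15.8 V; loaded: 10.6 V

Open-circuit: V = 24.9 × 3.00/(1.73 + 3.00) = 15.8 V.
With the load, R2 becomes R2‖R_L = 1.279 kΩ, so V = 24.9 × 1.279/3.009 = 10.6 V.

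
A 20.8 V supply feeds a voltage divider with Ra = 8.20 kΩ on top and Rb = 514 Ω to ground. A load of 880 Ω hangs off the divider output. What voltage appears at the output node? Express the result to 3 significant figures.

The load sits in parallel with Rb: Rb‖R_L = (514 × 880) / (514 + 880) = 324.5 Ω.
V_out = 20.8 × 324.5 / (8200 + 324.5) = 20.8 × 324.5/8524 = 0.792 V.

V_out ≈ 0.792 V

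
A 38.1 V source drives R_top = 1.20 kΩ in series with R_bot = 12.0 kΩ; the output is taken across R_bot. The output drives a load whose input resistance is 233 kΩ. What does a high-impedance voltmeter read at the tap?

The load sits in parallel with R_bot: R_bot‖R_L = (12.0 × 233) / (12.0 + 233) = 11.41 kΩ.
V_out = 38.1 × 11.41 / (1.20 + 11.41) = 38.1 × 11.41/12.61 = 34.5 V.
(Unloaded it would have been 34.6 V.)

V_out ≈ 34.5 V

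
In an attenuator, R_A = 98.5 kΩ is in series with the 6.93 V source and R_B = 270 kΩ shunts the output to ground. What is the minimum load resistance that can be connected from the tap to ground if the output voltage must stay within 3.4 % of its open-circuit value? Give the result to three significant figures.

Output resistance R_th = R_A‖R_B = (98.5 × 270)/368.5 = 72.17 kΩ.
The fractional drop is R_th/(R_th + R_L); requiring this ≤ 0.0340 gives R_L ≥ R_th(1/0.0340 − 1) = 72.17 × 28.41 = 2.05 MΩ.

R_L(min) ≈ 2.05 MΩ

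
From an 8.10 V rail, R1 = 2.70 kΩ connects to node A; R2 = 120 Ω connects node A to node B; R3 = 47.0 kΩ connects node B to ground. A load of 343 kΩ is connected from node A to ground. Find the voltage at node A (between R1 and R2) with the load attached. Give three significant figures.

Below node A the series string R2+R3 = 47120 Ω sits in parallel with the 343000 Ω load: 41430 Ω.
V_A = 8.10 × 41430/(2700 + 41430) = 7.60 V.

V ≈ 7.60 V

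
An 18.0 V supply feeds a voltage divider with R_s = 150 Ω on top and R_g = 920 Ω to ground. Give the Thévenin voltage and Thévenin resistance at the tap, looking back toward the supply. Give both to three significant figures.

V_th = 15.5 V, R_th = 129 Ω

V_th is the open-circuit tap voltage: 18.0 × 920/(150 + 920) = 15.5 V.
With the supply zeroed, R_s and R_g appear in parallel from the tap: R_th = R_s‖R_g = (150 × 920)/1070 = 129 Ω.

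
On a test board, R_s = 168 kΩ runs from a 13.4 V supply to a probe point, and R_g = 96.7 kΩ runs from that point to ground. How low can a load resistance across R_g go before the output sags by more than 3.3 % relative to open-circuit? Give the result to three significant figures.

R_L(min) ≈ 1.80 MΩ

Output resistance R_th = R_s‖R_g = (168 × 96.7)/264.7 = 61.37 kΩ.
The fractional drop is R_th/(R_th + R_L); requiring this ≤ 0.0330 gives R_L ≥ R_th(1/0.0330 − 1) = 61.37 × 29.30 = 1.80 MΩ.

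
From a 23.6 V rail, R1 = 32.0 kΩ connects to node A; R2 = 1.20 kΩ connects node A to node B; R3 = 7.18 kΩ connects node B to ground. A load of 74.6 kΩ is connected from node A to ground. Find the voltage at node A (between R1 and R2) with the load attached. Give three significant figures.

Below node A the series string R2+R3 = 8.380 kΩ sits in parallel with the 74.6 kΩ load: 7.534 kΩ.
V_A = 23.6 × 7.534/(32.0 + 7.534) = 4.50 V.

V ≈ 4.50 V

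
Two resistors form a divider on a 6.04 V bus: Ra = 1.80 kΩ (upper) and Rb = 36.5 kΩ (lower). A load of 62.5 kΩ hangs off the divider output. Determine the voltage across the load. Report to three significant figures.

The load sits in parallel with Rb: Rb‖R_L = (36.5 × 62.5) / (36.5 + 62.5) = 23.04 kΩ.
V_out = 6.04 × 23.04 / (1.80 + 23.04) = 6.04 × 23.04/24.84 = 5.60 V.

V_out ≈ 5.60 V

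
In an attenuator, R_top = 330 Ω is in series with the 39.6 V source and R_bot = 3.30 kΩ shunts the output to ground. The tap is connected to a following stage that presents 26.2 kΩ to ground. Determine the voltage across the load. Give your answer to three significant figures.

The load sits in parallel with R_bot: R_bot‖R_L = (3300 × 26200) / (3300 + 26200) = 2931 Ω.
V_out = 39.6 × 2931 / (330 + 2931) = 39.6 × 2931/3261 = 35.6 V.
(Unloaded it would have been 36.0 V.)

V_out ≈ 35.6 V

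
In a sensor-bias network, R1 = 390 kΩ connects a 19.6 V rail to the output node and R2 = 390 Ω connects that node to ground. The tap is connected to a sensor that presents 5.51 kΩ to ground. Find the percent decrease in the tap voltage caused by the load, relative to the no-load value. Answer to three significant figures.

The divider's output (Thévenin) resistance is R1‖R2 = 389.6 Ω.
Fractional drop under load = R_th/(R_th + R_L) = 389.6 / (389.6 + 5510) = 0.06604.
So the output falls by 6.60 %.

6.60 %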